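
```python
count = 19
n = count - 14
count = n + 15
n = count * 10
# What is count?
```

Trace:
`count = 19` → count = 19
`n = count - 14` → n = 5
`count = n + 15` → count = 20
`n = count * 10` → n = 200
So count = 20

Answer: 20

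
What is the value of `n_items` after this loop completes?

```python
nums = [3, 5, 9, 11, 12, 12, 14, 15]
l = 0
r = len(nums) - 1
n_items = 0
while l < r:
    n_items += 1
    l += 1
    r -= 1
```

Iterations until pointers meet (list length 8)
`n_items` takes the values: 0 → 1 → 2 → 3 → 4

Answer: 4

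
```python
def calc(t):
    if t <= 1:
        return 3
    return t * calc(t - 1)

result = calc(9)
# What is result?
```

calc(9) = 9 * 8 * 7 * 6 * 5 * 4 * 3 * 2 * 3 = 1088640

Answer: 1088640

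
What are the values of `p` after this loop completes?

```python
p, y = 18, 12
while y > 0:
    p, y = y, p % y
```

GCD of 18 and 12
`p` takes the values: 18 → 12 → 6

Answer: 6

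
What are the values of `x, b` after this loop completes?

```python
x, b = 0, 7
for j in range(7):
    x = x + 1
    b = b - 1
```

x goes 0→7, b goes 7→0
`x, b` takes the values: (0, 7) → (1, 7) → (1, 6) → (2, 6) → (2, 5) → (3, 5) → (3, 4) → (4, 4) → (4, 3) → (5, 3) → (5, 2) → (6, 2) → (6, 1) → (7, 1) → (7, 0)

Answer: 7, 0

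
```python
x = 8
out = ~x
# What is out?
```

Trace:
`x = 8` → x = 8
`out = ~x` → out = -9
So out = -9

Answer: -9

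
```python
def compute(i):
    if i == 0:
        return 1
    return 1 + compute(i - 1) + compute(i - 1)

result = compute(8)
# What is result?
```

compute(i) = 1 + 2·compute(i-1), compute(0)=1. Closed form: (1+1)·2^8 - 1 = 511.

Answer: 511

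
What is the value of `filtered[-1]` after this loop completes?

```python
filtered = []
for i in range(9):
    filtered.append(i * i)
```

Last element of squares 0 to 8
`filtered` takes the values: [] → [0] → [0, 1] → [0, 1, 4] → [0, 1, 4, 9] → [0, 1, 4, 9, 16] → [0, 1, 4, 9, 16, 25] → [0, 1, 4, 9, 16, 25, 36] → [0, 1, 4, 9, 16, 25, 36, 49] → [0, 1, 4, 9, 16, 25, 36, 49, 64]
So `filtered[-1]` = 64

Answer: 64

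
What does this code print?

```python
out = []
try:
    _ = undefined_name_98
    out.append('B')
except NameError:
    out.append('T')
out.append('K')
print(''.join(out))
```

Execution trace: 'T' (except NameError) → 'K' (after the try/except). Output: TK

Answer: TK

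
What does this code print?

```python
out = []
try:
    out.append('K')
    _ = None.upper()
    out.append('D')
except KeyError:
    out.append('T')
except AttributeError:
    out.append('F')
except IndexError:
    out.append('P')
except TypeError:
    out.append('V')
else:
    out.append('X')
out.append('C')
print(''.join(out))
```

Execution trace: 'K' (try body) → 'F' (except AttributeError) → 'C' (after the try/except). Output: KFC

Answer: KFC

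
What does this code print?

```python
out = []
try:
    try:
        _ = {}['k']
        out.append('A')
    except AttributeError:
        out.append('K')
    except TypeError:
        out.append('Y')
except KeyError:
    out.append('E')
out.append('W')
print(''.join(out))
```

Execution trace: 'E' (outer except KeyError) → 'W' (after the try/except). Output: EW

Answer: EW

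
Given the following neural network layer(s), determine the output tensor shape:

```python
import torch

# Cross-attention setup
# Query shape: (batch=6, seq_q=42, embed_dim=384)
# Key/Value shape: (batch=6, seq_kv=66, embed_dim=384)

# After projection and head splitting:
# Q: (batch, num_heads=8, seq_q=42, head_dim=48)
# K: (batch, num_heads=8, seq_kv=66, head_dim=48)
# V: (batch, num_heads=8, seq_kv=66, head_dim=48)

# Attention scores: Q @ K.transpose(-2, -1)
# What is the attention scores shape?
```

Input: (6, 42, 384) -> Output: (6, 8, 42, 66)

Answer: (6, 8, 42, 66)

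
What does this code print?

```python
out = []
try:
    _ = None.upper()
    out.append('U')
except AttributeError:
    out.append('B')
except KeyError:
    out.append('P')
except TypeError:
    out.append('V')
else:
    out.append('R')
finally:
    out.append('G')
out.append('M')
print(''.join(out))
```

Execution trace: 'B' (except AttributeError) → 'G' (finally) → 'M' (after the try/except). Output: BGM

Answer: BGM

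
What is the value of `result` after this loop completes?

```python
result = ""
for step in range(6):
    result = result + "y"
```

Repeat 'y' 6 times
`result` takes the values: "" → "y" → "yy" → "yyy" → "yyyy" → "yyyyy" → "yyyyyy"

Answer: "yyyyyy"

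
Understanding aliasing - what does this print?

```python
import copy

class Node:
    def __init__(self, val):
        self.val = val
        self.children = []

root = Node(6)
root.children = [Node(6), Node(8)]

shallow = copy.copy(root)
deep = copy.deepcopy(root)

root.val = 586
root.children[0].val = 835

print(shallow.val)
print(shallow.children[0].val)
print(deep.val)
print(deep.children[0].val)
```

Key concept: deep copy with custom objects.
Step by step:
`root = Node(6)` → root = Node(val=6, children=[])
`root.children = [Node(6), Node(8)]` → root = Node(val=6, children=[Node(val=6, children=[]), Node(val=8, children=[])])
`shallow = copy.copy(root)` → shallow = Node(val=6, children=[Node(val=6, children=[]), Node(val=8, children=[])])
`deep = copy.deepcopy(root)` → deep = Node(val=6, children=[Node(val=6, children=[]), Node(val=8, children=[])])
`root.val = 586` → root = Node(val=586, children=[Node(val=6, children=[]), Node(val=8, children=[])])
`root.children[0].val = 835` → root = Node(val=586, children=[Node(val=835, children=[]), Node(val=8, children=[])]); shallow = Node(val=6, children=[Node(val=835, children=[]), Node(val=8, children=[])])
`print(shallow.val)` → prints 6
`print(shallow.children[0].val)` → prints 835
`print(deep.val)` → prints 6
`print(deep.children[0].val)` → prints 6

Answer:
6
835
6
6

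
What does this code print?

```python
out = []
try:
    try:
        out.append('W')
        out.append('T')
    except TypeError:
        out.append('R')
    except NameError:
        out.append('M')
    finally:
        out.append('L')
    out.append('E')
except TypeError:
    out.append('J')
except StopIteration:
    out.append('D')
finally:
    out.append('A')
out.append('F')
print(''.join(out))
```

Execution trace: 'W' (inner try body) → 'T' (inner try body, no exception) → 'L' (inner finally) → 'E' (try body, no exception) → 'A' (finally) → 'F' (after the try/except). Output: WTLEAF

Answer: WTLEAF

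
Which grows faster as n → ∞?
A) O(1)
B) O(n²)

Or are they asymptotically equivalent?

O(1) vs O(n²): Higher order terms dominate.

Answer: B) O(n²) grows faster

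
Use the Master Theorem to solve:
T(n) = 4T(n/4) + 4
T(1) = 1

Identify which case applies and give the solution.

a=4, b=4, f(n)=4. log_4(4) = 1. Since c=0 < 1, Case 1 applies: T(n) = Θ(n^log_b(a)) = O(n).

Answer: O(n) - Case 1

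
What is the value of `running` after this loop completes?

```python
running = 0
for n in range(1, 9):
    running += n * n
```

Sum of squares 1² to 8² = 204
`running` takes the values: 0 → 1 → 5 → 14 → 30 → 55 → 91 → 140 → 204

Answer: 204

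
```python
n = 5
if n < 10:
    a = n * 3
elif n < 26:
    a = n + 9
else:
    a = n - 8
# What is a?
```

Trace:
`n = 5` → n = 5
`if n < 10: ...` → n < 10 is True → a = 15
So a = 15

Answer: 15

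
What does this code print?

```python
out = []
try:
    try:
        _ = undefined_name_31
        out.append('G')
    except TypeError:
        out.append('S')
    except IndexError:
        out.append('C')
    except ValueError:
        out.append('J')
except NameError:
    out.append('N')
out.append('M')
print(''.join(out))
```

Execution trace: 'N' (outer except NameError) → 'M' (after the try/except). Output: NM

Answer: NM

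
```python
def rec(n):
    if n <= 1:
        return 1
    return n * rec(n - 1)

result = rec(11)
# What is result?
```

rec(11) = 11 * 10 * 9 * 8 * 7 * 6 * 5 * 4 * 3 * 2 * 1 = 39916800

Answer: 39916800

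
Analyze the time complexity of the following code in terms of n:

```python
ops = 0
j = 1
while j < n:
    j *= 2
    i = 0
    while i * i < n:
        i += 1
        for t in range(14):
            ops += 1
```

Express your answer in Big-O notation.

Each loop level contributes: log n × √n × 1. Multiplying the contributions gives O(√n log n).

Answer: O(√n log n)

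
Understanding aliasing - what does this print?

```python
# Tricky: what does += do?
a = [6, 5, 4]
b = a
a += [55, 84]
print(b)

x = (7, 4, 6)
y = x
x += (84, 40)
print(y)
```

Key concept: += behavior differs for mutable vs immutable.
Step by step:
`a = [6, 5, 4]` → a = [6, 5, 4]
`b = a` → b = [6, 5, 4] (same object as a)
`a += [55, 84]` → a = [6, 5, 4, 55, 84] (same object as b); b = [6, 5, 4, 55, 84] (same object as a)
`print(b)` → prints [6, 5, 4, 55, 84]
`x = (7, 4, 6)` → x = (7, 4, 6)
`y = x` → y = (7, 4, 6)
`x += (84, 40)` → x = (7, 4, 6, 84, 40)
`print(y)` → prints (7, 4, 6)

Answer:
[6, 5, 4, 55, 84]
(7, 4, 6)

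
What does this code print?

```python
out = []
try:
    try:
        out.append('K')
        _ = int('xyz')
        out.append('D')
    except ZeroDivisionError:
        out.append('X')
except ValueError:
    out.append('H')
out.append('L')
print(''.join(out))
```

Execution trace: 'K' (inner try body) → 'H' (outer except ValueError) → 'L' (after the try/except). Output: KHL

Answer: KHL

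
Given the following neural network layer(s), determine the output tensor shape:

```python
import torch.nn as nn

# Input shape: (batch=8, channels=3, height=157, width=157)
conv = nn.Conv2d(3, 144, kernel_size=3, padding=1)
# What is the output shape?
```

Input: (8, 3, 157, 157) -> Output: (8, 144, 157, 157)

Answer: (8, 144, 157, 157)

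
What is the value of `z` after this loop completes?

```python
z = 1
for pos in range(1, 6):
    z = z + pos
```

Start at 1, add 1 through 5
`z` takes the values: 1 → 2 → 4 → 7 → 11 → 16

Answer: 16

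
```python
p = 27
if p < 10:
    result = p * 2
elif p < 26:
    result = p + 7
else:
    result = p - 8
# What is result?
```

Trace:
`p = 27` → p = 27
`if p < 10: ...` → p < 10 is False, p < 26 is False, take else branch → result = 19
So result = 19

Answer: 19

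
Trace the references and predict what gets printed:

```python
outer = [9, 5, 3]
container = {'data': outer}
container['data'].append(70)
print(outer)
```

Key concept: dict holds reference to list.
Step by step:
`outer = [9, 5, 3]` → outer = [9, 5, 3]
`container = {'data': outer}` → container = {'data': [9, 5, 3]}
`container['data'].append(70)` → outer = [9, 5, 3, 70]; container = {'data': [9, 5, 3, 70]}
`print(outer)` → prints [9, 5, 3, 70]

Answer: [9, 5, 3, 70]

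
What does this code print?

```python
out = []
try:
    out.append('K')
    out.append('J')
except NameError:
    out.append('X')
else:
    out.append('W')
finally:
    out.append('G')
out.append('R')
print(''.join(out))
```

Execution trace: 'K' (try body) → 'J' (try body, no exception) → 'W' (else) → 'G' (finally) → 'R' (after the try/except). Output: KJWGR

Answer: KJWGR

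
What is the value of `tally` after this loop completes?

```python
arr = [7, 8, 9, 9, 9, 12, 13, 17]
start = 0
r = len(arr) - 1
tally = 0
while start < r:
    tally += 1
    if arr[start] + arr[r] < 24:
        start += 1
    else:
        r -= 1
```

Steps to find pair summing to 24
`tally` takes the values: 0 → 1 → 2 → 3 → 4 → 5 → 6 → 7

Answer: 7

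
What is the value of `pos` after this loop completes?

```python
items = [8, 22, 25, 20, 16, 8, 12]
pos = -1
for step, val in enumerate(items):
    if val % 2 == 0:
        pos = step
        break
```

First even number index in [8, 22, 25, 20, 16, 8, 12]
`pos` takes the values: -1 → 0

Answer: 0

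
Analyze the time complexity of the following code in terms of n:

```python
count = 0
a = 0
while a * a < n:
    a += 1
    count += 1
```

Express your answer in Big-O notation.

Each loop level contributes: √n. Multiplying the contributions gives O(√n).

Answer: O(√n)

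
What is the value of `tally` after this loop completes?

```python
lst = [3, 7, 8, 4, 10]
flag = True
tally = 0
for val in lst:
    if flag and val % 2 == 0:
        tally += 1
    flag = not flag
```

Count even values at even positions
`tally` takes the values: 0 → 1 → 2

Answer: 2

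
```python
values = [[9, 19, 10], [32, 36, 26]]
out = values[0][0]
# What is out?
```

Trace:
`values = [[9, 19, 10], [32, 36, 26]]` → values = [[9, 19, 10], [32, 36, 26]]
`out = values[0][0]` → out = 9
So out = 9

Answer: 9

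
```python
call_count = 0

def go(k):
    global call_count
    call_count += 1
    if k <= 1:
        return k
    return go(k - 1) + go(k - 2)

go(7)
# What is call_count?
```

Calls(k) = 1 + Calls(k-1) + Calls(k-2); Calls(0)=Calls(1)=1. For k=7 this gives 41.

Answer: 41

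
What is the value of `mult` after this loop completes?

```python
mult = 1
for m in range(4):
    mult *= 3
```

3^4 = 81
`mult` takes the values: 1 → 3 → 9 → 27 → 81

Answer: 81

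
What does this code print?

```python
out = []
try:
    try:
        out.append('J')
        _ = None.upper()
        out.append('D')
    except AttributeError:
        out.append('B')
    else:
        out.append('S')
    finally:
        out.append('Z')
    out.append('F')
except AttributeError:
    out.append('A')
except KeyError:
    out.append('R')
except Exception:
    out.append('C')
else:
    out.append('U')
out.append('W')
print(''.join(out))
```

Execution trace: 'J' (inner try body) → 'B' (inner except AttributeError) → 'Z' (inner finally) → 'F' (try body, no exception) → 'U' (else) → 'W' (after the try/except). Output: JBZFUW

Answer: JBZFUW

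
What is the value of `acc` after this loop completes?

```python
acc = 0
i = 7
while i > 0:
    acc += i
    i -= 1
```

Sum 7 down to 1
`acc` takes the values: 0 → 7 → 13 → 18 → 22 → 25 → 27 → 28

Answer: 28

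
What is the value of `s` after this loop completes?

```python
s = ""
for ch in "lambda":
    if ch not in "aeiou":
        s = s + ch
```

Remove vowels from 'lambda'
`s` takes the values: "" → "l" → "lm" → "lmb" → "lmbd"

Answer: "lmbd"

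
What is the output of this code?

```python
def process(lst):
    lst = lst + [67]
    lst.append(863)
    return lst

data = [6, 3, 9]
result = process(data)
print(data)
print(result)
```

Key concept: rebinding parameter vs mutation.
Step by step:
`data = [6, 3, 9]` → data = [6, 3, 9]
`result = process(data)` → result = [6, 3, 9, 67, 863]
`print(data)` → prints [6, 3, 9]
`print(result)` → prints [6, 3, 9, 67, 863]

Answer:
[6, 3, 9]
[6, 3, 9, 67, 863]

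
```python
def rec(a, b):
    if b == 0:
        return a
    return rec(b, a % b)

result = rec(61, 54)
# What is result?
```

rec(61, 54) -> rec(54, 7) -> rec(7, 5) -> rec(5, 2) -> rec(2, 1) -> rec(1, 0) -> 1

Answer: 1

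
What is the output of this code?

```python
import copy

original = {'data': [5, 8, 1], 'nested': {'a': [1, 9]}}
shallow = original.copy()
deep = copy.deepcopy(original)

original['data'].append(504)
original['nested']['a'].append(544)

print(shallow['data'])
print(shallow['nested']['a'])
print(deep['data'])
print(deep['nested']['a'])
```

Key concept: comparing shallow vs deep copy.
Step by step:
`original = {'data': [5, 8, 1], 'nested': {'a': [1, 9]}}` → original = {'data': [5, 8, 1], 'nested': {'a': [1, 9]}}
`shallow = original.copy()` → shallow = {'data': [5, 8, 1], 'nested': {'a': [1, 9]}}
`deep = copy.deepcopy(original)` → deep = {'data': [5, 8, 1], 'nested': {'a': [1, 9]}}
`original['data'].append(504)` → original = {'data': [5, 8, 1, 504], 'nested': {'a': [1, 9]}}; shallow = {'data': [5, 8, 1, 504], 'nested': {'a': [1, 9]}}
`original['nested']['a'].append(544)` → original = {'data': [5, 8, 1, 504], 'nested': {'a': [1, 9, 544]}}; shallow = {'data': [5, 8, 1, 504], 'nested': {'a': [1, 9, 544]}}
`print(shallow['data'])` → prints [5, 8, 1, 504]
`print(shallow['nested']['a'])` → prints [1, 9, 544]
`print(deep['data'])` → prints [5, 8, 1]
`print(deep['nested']['a'])` → prints [1, 9]

Answer:
[5, 8, 1, 504]
[1, 9, 544]
[5, 8, 1]
[1, 9]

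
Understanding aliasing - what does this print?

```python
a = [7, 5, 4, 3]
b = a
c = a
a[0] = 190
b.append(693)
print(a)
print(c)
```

Key concept: multiple aliases.
Step by step:
`a = [7, 5, 4, 3]` → a = [7, 5, 4, 3]
`b = a` → b = [7, 5, 4, 3] (same object as a)
`c = a` → c = [7, 5, 4, 3] (same object as a, b)
`a[0] = 190` → a = [190, 5, 4, 3] (same object as b, c); b = [190, 5, 4, 3] (same object as a, c); c = [190, 5, 4, 3] (same object as a, b)
`b.append(693)` → a = [190, 5, 4, 3, 693] (same object as b, c); b = [190, 5, 4, 3, 693] (same object as a, c); c = [190, 5, 4, 3, 693] (same object as a, b)
`print(a)` → prints [190, 5, 4, 3, 693]
`print(c)` → prints [190, 5, 4, 3, 693]

Answer:
[190, 5, 4, 3, 693]
[190, 5, 4, 3, 693]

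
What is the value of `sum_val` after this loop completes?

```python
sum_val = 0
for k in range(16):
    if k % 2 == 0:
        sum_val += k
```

Sum of even numbers 0 to 15
`sum_val` takes the values: 0 → 2 → 6 → 12 → 20 → 30 → 42 → 56

Answer: 56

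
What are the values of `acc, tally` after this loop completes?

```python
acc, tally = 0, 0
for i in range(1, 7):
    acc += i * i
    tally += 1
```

Sum of squares and count
`acc, tally` takes the values: (0, 0) → (1, 0) → (1, 1) → (5, 1) → (5, 2) → (14, 2) → (14, 3) → (30, 3) → (30, 4) → (55, 4) → (55, 5) → (91, 5) → (91, 6)

Answer: 91, 6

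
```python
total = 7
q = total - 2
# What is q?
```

Trace:
`total = 7` → total = 7
`q = total - 2` → q = 5
So q = 5

Answer: 5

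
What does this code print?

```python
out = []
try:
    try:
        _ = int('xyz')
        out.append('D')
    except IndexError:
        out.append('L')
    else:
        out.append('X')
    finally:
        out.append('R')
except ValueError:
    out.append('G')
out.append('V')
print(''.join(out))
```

Execution trace: 'R' (finally) → 'G' (outer except ValueError) → 'V' (after the try/except). Output: RGV

Answer: RGV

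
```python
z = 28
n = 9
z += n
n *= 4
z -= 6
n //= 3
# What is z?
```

Trace:
`z = 28` → z = 28
`n = 9` → n = 9
`z += n` → z = 37
`n *= 4` → n = 36
`z -= 6` → z = 31
`n //= 3` → n = 12
So z = 31

Answer: 31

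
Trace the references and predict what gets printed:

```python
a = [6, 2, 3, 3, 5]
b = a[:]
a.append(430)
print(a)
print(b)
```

Key concept: slice [:] creates copy.
Step by step:
`a = [6, 2, 3, 3, 5]` → a = [6, 2, 3, 3, 5]
`b = a[:]` → b = [6, 2, 3, 3, 5]
`a.append(430)` → a = [6, 2, 3, 3, 5, 430]
`print(a)` → prints [6, 2, 3, 3, 5, 430]
`print(b)` → prints [6, 2, 3, 3, 5]

Answer:
[6, 2, 3, 3, 5, 430]
[6, 2, 3, 3, 5]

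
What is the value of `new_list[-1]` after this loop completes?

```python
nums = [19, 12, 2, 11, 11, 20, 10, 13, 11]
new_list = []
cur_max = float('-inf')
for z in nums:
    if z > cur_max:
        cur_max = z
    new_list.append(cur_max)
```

Running max ends at 20
`new_list` takes the values: [] → [19] → [19, 19] → [19, 19, 19] → [19, 19, 19, 19] → [19, 19, 19, 19, 19] → [19, 19, 19, 19, 19, 20] → [19, 19, 19, 19, 19, 20, 20] → [19, 19, 19, 19, 19, 20, 20, 20] → [19, 19, 19, 19, 19, 20, 20, 20, 20]
So `new_list[-1]` = 20

Answer: 20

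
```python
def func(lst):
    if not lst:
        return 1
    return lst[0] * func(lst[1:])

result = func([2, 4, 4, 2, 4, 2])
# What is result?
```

Product over [2, 4, 4, 2, 4, 2] = 2 * 4 * 4 * 2 * 4 * 2 = 512

Answer: 512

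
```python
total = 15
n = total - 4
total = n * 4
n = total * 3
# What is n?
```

Trace:
`total = 15` → total = 15
`n = total - 4` → n = 11
`total = n * 4` → total = 44
`n = total * 3` → n = 132
So n = 132

Answer: 132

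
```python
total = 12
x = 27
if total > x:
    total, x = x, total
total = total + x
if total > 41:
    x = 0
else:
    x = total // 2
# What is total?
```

Trace:
`total = 12` → total = 12
`x = 27` → x = 27
`if total > x: ...` → total > x is False → no variable changes
`total = total + x` → total = 39
`if total > 41: ...` → total > 41 is False, take else branch → x = 19
So total = 39

Answer: 39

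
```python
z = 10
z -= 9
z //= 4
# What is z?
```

Trace:
`z = 10` → z = 10
`z -= 9` → z = 1
`z //= 4` → z = 0
So z = 0

Answer: 0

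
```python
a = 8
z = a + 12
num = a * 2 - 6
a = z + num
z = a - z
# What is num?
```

Trace:
`a = 8` → a = 8
`z = a + 12` → z = 20
`num = a * 2 - 6` → num = 10
`a = z + num` → a = 30
`z = a - z` → z = 10
So num = 10

Answer: 10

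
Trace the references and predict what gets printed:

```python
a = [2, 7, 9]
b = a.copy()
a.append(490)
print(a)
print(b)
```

Key concept: list.copy() creates independent copy.
Step by step:
`a = [2, 7, 9]` → a = [2, 7, 9]
`b = a.copy()` → b = [2, 7, 9]
`a.append(490)` → a = [2, 7, 9, 490]
`print(a)` → prints [2, 7, 9, 490]
`print(b)` → prints [2, 7, 9]

Answer:
[2, 7, 9, 490]
[2, 7, 9]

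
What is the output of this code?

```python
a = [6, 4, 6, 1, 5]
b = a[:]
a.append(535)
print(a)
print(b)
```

Key concept: slice [:] creates copy.
Step by step:
`a = [6, 4, 6, 1, 5]` → a = [6, 4, 6, 1, 5]
`b = a[:]` → b = [6, 4, 6, 1, 5]
`a.append(535)` → a = [6, 4, 6, 1, 5, 535]
`print(a)` → prints [6, 4, 6, 1, 5, 535]
`print(b)` → prints [6, 4, 6, 1, 5]

Answer:
[6, 4, 6, 1, 5, 535]
[6, 4, 6, 1, 5]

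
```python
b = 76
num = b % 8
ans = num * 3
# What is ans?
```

Trace:
`b = 76` → b = 76
`num = b % 8` → num = 4
`ans = num * 3` → ans = 12
So ans = 12

Answer: 12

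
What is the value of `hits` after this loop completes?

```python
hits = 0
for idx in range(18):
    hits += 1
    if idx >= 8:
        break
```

Loop breaks when idx reaches 8, hits is 9
`hits` takes the values: 0 → 1 → 2 → 3 → 4 → 5 → 6 → 7 → 8 → 9

Answer: 9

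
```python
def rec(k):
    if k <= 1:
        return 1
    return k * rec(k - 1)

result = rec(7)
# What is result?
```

rec(7) = 7 * 6 * 5 * 4 * 3 * 2 * 1 = 5040

Answer: 5040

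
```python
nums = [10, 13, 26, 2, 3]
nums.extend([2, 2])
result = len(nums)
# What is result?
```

Trace:
`nums = [10, 13, 26, 2, 3]` → nums = [10, 13, 26, 2, 3]
`nums.extend([2, 2])` → nums = [10, 13, 26, 2, 3, 2, 2]
`result = len(nums)` → result = 7
So result = 7

Answer: 7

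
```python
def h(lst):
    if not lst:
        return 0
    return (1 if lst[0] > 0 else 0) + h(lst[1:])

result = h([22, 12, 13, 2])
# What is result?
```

Count of positive elements in [22, 12, 13, 2] = 4

Answer: 4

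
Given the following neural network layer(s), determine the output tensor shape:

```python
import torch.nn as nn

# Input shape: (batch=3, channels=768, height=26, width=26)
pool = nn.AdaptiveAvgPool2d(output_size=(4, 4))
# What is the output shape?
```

Input: (3, 768, 26, 26) -> Output: (3, 768, 4, 4)

Answer: (3, 768, 4, 4)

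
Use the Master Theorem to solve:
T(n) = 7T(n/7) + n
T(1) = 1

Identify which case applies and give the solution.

a=7, b=7, f(n)=n. log_7(7) = 1. Since c=1 = 1, Case 2 applies: T(n) = Θ(n^log_b(a) · log n) = O(n log n).

Answer: O(n log n) - Case 2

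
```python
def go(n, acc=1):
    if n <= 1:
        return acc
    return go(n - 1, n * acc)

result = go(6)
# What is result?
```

Accumulator trace (n, acc): (6, 1) -> (5, 6) -> (4, 30) -> (3, 120) -> (2, 360) -> (1, 720) -> return 720

Answer: 720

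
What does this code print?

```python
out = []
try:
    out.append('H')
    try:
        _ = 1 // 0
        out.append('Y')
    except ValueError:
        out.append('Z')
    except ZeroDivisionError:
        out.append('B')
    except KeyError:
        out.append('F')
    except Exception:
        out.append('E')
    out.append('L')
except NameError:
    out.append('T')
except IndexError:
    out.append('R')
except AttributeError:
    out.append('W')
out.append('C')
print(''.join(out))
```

Execution trace: 'H' (try body) → 'B' (inner except ZeroDivisionError) → 'L' (try body, no exception) → 'C' (after the try/except). Output: HBLC

Answer: HBLC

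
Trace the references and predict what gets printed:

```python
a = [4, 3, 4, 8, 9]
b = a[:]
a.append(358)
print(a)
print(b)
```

Key concept: slice [:] creates copy.
Step by step:
`a = [4, 3, 4, 8, 9]` → a = [4, 3, 4, 8, 9]
`b = a[:]` → b = [4, 3, 4, 8, 9]
`a.append(358)` → a = [4, 3, 4, 8, 9, 358]
`print(a)` → prints [4, 3, 4, 8, 9, 358]
`print(b)` → prints [4, 3, 4, 8, 9]

Answer:
[4, 3, 4, 8, 9, 358]
[4, 3, 4, 8, 9]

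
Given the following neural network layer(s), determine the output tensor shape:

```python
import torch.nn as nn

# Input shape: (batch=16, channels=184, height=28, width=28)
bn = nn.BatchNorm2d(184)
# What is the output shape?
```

Input: (16, 184, 28, 28) -> Output: (16, 184, 28, 28)

Answer: (16, 184, 28, 28)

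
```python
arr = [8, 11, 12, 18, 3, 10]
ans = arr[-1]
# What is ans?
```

Trace:
`arr = [8, 11, 12, 18, 3, 10]` → arr = [8, 11, 12, 18, 3, 10]
`ans = arr[-1]` → ans = 10
So ans = 10

Answer: 10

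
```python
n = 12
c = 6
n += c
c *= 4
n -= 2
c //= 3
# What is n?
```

Trace:
`n = 12` → n = 12
`c = 6` → c = 6
`n += c` → n = 18
`c *= 4` → c = 24
`n -= 2` → n = 16
`c //= 3` → c = 8
So n = 16

Answer: 16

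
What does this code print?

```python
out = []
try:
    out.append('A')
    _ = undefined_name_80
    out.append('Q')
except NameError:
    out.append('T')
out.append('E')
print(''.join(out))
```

Execution trace: 'A' (try body) → 'T' (except NameError) → 'E' (after the try/except). Output: ATE

Answer: ATE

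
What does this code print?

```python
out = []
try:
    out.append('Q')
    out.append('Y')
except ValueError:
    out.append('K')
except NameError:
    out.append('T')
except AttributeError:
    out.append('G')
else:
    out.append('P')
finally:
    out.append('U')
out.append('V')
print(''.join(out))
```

Execution trace: 'Q' (try body) → 'Y' (try body, no exception) → 'P' (else) → 'U' (finally) → 'V' (after the try/except). Output: QYPUV

Answer: QYPUV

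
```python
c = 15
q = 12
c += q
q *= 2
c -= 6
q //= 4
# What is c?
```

Trace:
`c = 15` → c = 15
`q = 12` → q = 12
`c += q` → c = 27
`q *= 2` → q = 24
`c -= 6` → c = 21
`q //= 4` → q = 6
So c = 21

Answer: 21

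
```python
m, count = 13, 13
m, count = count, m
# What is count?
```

Trace:
`m, count = 13, 13` → m = 13; count = 13
`m, count = count, m` → m = 13; count = 13
So count = 13

Answer: 13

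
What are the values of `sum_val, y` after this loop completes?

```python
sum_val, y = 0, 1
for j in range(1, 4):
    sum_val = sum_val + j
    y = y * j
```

Sum and factorial of 1 to 3
`sum_val, y` takes the values: (0, 1) → (1, 1) → (3, 1) → (3, 2) → (6, 2) → (6, 6)

Answer: 6, 6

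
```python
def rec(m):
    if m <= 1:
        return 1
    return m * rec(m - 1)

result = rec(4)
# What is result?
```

rec(4) = 4 * 3 * 2 * 1 = 24

Answer: 24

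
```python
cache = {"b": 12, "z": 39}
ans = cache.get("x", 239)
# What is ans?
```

Trace:
`cache = {"b": 12, "z": 39}` → cache = {'b': 12, 'z': 39}
`ans = cache.get("x", 239)` → ans = 239
So ans = 239

Answer: 239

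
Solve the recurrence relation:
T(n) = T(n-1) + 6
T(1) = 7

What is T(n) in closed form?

Unrolling: T(n) = T(1) + 6·(n-1) = 7 + 6(n-1) = 6n + 1.

Answer: T(n) = 6n + 1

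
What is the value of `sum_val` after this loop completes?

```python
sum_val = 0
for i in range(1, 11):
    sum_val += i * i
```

Sum of squares 1² to 10² = 385
`sum_val` takes the values: 0 → 1 → 5 → 14 → 30 → 55 → 91 → 140 → 204 → 285 → 385

Answer: 385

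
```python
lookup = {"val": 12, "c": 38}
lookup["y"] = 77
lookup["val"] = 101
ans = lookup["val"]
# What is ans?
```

Trace:
`lookup = {"val": 12, "c": 38}` → lookup = {'val': 12, 'c': 38}
`lookup["y"] = 77` → lookup = {'val': 12, 'c': 38, 'y': 77}
`lookup["val"] = 101` → lookup = {'val': 101, 'c': 38, 'y': 77}
`ans = lookup["val"]` → ans = 101
So ans = 101

Answer: 101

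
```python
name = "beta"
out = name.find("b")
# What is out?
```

Trace:
`name = "beta"` → name = 'beta'
`out = name.find("b")` → out = 0
So out = 0

Answer: 0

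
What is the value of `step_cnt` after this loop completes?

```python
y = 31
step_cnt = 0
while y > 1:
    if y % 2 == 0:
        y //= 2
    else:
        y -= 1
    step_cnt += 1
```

Steps to reduce 31 to 1
`step_cnt` takes the values: 0 → 1 → 2 → 3 → 4 → 5 → 6 → 7 → 8

Answer: 8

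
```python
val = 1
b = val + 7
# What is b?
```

Trace:
`val = 1` → val = 1
`b = val + 7` → b = 8
So b = 8

Answer: 8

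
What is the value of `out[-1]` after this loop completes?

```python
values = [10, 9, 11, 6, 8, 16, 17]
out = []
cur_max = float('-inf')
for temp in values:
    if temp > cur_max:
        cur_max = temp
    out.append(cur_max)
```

Running max ends at 17
`out` takes the values: [] → [10] → [10, 10] → [10, 10, 11] → [10, 10, 11, 11] → [10, 10, 11, 11, 11] → [10, 10, 11, 11, 11, 16] → [10, 10, 11, 11, 11, 16, 17]
So `out[-1]` = 17

Answer: 17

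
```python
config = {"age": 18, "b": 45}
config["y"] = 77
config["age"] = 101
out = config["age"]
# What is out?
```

Trace:
`config = {"age": 18, "b": 45}` → config = {'age': 18, 'b': 45}
`config["y"] = 77` → config = {'age': 18, 'b': 45, 'y': 77}
`config["age"] = 101` → config = {'age': 101, 'b': 45, 'y': 77}
`out = config["age"]` → out = 101
So out = 101

Answer: 101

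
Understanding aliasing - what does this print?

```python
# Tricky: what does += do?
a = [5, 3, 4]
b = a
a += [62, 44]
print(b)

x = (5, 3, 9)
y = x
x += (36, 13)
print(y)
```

Key concept: += behavior differs for mutable vs immutable.
Step by step:
`a = [5, 3, 4]` → a = [5, 3, 4]
`b = a` → b = [5, 3, 4] (same object as a)
`a += [62, 44]` → a = [5, 3, 4, 62, 44] (same object as b); b = [5, 3, 4, 62, 44] (same object as a)
`print(b)` → prints [5, 3, 4, 62, 44]
`x = (5, 3, 9)` → x = (5, 3, 9)
`y = x` → y = (5, 3, 9)
`x += (36, 13)` → x = (5, 3, 9, 36, 13)
`print(y)` → prints (5, 3, 9)

Answer:
[5, 3, 4, 62, 44]
(5, 3, 9)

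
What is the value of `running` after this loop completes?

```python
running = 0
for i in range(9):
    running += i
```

Sum of 0 to 8 = 36
`running` takes the values: 0 → 1 → 3 → 6 → 10 → 15 → 21 → 28 → 36

Answer: 36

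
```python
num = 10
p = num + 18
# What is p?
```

Trace:
`num = 10` → num = 10
`p = num + 18` → p = 28
So p = 28

Answer: 28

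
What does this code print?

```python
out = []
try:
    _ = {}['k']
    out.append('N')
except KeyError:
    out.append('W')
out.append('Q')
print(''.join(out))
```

Execution trace: 'W' (except KeyError) → 'Q' (after the try/except). Output: WQ

Answer: WQ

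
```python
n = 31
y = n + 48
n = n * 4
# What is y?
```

Trace:
`n = 31` → n = 31
`y = n + 48` → y = 79
`n = n * 4` → n = 124
So y = 79

Answer: 79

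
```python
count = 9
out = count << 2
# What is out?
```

Trace:
`count = 9` → count = 9
`out = count << 2` → out = 36
So out = 36

Answer: 36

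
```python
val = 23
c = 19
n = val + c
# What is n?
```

Trace:
`val = 23` → val = 23
`c = 19` → c = 19
`n = val + c` → n = 42
So n = 42

Answer: 42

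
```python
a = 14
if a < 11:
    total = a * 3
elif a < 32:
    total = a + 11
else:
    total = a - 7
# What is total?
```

Trace:
`a = 14` → a = 14
`if a < 11: ...` → a < 11 is False, a < 32 is True → total = 25
So total = 25

Answer: 25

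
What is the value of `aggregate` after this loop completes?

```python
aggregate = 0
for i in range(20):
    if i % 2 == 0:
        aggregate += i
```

Sum of even numbers 0 to 19
`aggregate` takes the values: 0 → 2 → 6 → 12 → 20 → 30 → 42 → 56 → 72 → 90

Answer: 90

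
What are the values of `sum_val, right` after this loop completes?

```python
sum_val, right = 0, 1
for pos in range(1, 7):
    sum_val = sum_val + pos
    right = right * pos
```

Sum and factorial of 1 to 6
`sum_val, right` takes the values: (0, 1) → (1, 1) → (3, 1) → (3, 2) → (6, 2) → (6, 6) → (10, 6) → (10, 24) → (15, 24) → (15, 120) → (21, 120) → (21, 720)

Answer: 21, 720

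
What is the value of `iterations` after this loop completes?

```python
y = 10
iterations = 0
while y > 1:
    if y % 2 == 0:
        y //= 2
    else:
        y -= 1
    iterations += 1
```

Steps to reduce 10 to 1
`iterations` takes the values: 0 → 1 → 2 → 3 → 4

Answer: 4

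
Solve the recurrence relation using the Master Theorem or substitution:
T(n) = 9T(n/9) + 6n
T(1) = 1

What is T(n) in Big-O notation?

By Master Theorem: a=9, b=9, f(n)=6n. Since log_9(9) = 1 and f(n) = Θ(n^1), Case 2 applies. T(n) = O(n log n).

Answer: O(n log n)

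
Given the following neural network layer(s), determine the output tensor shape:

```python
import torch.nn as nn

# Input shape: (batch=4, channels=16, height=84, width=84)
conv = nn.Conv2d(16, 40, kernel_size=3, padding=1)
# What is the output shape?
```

Input: (4, 16, 84, 84) -> Output: (4, 40, 84, 84)

Answer: (4, 40, 84, 84)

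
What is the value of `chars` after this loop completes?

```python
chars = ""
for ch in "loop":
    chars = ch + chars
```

Reverse 'loop'
`chars` takes the values: "" → "l" → "ol" → "ool" → "pool"

Answer: "pool"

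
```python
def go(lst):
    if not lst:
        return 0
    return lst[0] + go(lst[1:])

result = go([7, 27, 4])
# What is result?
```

7 + 27 + 4 + 0 = 38

Answer: 38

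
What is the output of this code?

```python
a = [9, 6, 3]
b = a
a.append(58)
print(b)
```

Key concept: basic list aliasing.
Step by step:
`a = [9, 6, 3]` → a = [9, 6, 3]
`b = a` → b = [9, 6, 3] (same object as a)
`a.append(58)` → a = [9, 6, 3, 58] (same object as b); b = [9, 6, 3, 58] (same object as a)
`print(b)` → prints [9, 6, 3, 58]

Answer: [9, 6, 3, 58]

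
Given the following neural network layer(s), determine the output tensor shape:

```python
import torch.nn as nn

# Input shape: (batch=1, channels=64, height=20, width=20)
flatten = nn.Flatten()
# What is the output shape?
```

Input: (1, 64, 20, 20) -> Output: (1, 25600)

Answer: (1, 25600)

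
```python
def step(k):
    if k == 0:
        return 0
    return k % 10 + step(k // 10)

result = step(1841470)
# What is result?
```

Sum of digits of 1841470: 0 + 7 + 4 + 1 + 4 + 8 + 1 = 25

Answer: 25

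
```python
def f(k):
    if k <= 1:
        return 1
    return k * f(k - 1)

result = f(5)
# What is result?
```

f(5) = 5 * 4 * 3 * 2 * 1 = 120

Answer: 120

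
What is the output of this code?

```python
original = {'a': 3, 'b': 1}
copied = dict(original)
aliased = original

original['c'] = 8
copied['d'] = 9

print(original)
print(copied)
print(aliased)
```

Key concept: dict() creates copy, assignment creates alias.
Step by step:
`original = {'a': 3, 'b': 1}` → original = {'a': 3, 'b': 1}
`copied = dict(original)` → copied = {'a': 3, 'b': 1}
`aliased = original` → aliased = {'a': 3, 'b': 1} (same object as original)
`original['c'] = 8` → original = {'a': 3, 'b': 1, 'c': 8} (same object as aliased); aliased = {'a': 3, 'b': 1, 'c': 8} (same object as original)
`copied['d'] = 9` → copied = {'a': 3, 'b': 1, 'd': 9}
`print(original)` → prints {'a': 3, 'b': 1, 'c': 8}
`print(copied)` → prints {'a': 3, 'b': 1, 'd': 9}
`print(aliased)` → prints {'a': 3, 'b': 1, 'c': 8}

Answer:
{'a': 3, 'b': 1, 'c': 8}
{'a': 3, 'b': 1, 'd': 9}
{'a': 3, 'b': 1, 'c': 8}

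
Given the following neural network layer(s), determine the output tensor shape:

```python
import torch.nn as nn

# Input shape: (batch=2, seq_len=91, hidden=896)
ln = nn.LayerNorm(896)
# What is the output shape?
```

Input: (2, 91, 896) -> Output: (2, 91, 896)

Answer: (2, 91, 896)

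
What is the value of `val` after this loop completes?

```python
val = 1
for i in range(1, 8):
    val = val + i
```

Start at 1, add 1 through 7
`val` takes the values: 1 → 2 → 4 → 7 → 11 → 16 → 22 → 29

Answer: 29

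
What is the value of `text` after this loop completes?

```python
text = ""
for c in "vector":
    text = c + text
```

Reverse 'vector'
`text` takes the values: "" → "v" → "ev" → "cev" → "tcev" → "otcev" → "rotcev"

Answer: "rotcev"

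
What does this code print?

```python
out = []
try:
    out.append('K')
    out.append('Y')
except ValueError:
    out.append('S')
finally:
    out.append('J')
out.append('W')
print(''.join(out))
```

Execution trace: 'K' (try body) → 'Y' (try body, no exception) → 'J' (finally) → 'W' (after the try/except). Output: KYJW

Answer: KYJW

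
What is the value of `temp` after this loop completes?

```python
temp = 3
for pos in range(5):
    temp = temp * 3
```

Multiply by 3, 5 times: 3 * 3^5 = 729
`temp` takes the values: 3 → 9 → 27 → 81 → 243 → 729

Answer: 729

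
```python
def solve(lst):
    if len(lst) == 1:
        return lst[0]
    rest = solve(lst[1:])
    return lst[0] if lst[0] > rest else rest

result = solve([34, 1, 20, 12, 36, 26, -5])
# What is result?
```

Recursive max over [34, 1, 20, 12, 36, 26, -5] = 36

Answer: 36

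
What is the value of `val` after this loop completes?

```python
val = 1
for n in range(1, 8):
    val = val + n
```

Start at 1, add 1 through 7
`val` takes the values: 1 → 2 → 4 → 7 → 11 → 16 → 22 → 29

Answer: 29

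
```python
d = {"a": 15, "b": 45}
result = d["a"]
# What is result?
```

Trace:
`d = {"a": 15, "b": 45}` → d = {'a': 15, 'b': 45}
`result = d["a"]` → result = 15
So result = 15

Answer: 15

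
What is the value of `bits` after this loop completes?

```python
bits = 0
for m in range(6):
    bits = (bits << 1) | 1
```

Build 6 consecutive 1-bits: 0b111111
`bits` takes the values: 0 → 1 → 3 → 7 → 15 → 31 → 63

Answer: 63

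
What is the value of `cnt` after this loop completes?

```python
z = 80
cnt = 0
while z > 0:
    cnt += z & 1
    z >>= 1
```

Count set bits in 80 (binary: 0b1010000)
`cnt` takes the values: 0 → 1 → 2

Answer: 2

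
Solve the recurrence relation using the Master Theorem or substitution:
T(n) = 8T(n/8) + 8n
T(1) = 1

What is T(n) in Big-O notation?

By Master Theorem: a=8, b=8, f(n)=8n. Since log_8(8) = 1 and f(n) = Θ(n^1), Case 2 applies. T(n) = O(n log n).

Answer: O(n log n)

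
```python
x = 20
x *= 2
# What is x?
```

Trace:
`x = 20` → x = 20
`x *= 2` → x = 40
So x = 40

Answer: 40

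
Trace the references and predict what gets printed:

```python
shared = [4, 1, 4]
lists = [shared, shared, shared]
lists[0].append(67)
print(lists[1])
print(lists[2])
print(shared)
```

Key concept: list of same reference.
Step by step:
`shared = [4, 1, 4]` → shared = [4, 1, 4]
`lists = [shared, shared, shared]` → lists = [[4, 1, 4], [4, 1, 4], [4, 1, 4]]
`lists[0].append(67)` → shared = [4, 1, 4, 67]; lists = [[4, 1, 4, 67], [4, 1, 4, 67], [4, 1, 4, 67]]
`print(lists[1])` → prints [4, 1, 4, 67]
`print(lists[2])` → prints [4, 1, 4, 67]
`print(shared)` → prints [4, 1, 4, 67]

Answer:
[4, 1, 4, 67]
[4, 1, 4, 67]
[4, 1, 4, 67]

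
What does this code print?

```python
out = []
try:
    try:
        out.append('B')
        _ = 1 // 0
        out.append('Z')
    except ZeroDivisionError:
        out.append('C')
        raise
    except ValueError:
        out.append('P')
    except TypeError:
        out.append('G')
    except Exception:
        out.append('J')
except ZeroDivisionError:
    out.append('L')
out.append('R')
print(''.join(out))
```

Execution trace: 'B' (inner try body) → 'C' (inner except ZeroDivisionError) → 'L' (outer except ZeroDivisionError) → 'R' (after the try/except). Output: BCLR

Answer: BCLR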